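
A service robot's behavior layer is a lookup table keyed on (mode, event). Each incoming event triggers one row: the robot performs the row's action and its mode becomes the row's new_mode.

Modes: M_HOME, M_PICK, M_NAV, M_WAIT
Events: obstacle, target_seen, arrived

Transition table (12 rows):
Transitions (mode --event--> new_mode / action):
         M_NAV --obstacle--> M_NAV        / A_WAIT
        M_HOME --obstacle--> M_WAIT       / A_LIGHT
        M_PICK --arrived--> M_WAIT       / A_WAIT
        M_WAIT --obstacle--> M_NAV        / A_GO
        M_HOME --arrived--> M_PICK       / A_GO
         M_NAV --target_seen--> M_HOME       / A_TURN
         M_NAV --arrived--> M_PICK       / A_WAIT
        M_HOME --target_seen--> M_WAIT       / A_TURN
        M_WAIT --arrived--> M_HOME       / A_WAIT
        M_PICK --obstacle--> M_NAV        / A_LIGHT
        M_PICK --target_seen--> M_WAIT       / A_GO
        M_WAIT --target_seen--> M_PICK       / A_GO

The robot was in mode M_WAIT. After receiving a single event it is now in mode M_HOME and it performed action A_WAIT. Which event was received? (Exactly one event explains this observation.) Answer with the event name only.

arrived

try obstacle: (M_WAIT, obstacle) → (M_NAV, A_GO)
try target_seen: (M_WAIT, target_seen) → (M_PICK, A_GO)
try arrived: (M_WAIT, arrived) → (M_HOME, A_WAIT)  ← matches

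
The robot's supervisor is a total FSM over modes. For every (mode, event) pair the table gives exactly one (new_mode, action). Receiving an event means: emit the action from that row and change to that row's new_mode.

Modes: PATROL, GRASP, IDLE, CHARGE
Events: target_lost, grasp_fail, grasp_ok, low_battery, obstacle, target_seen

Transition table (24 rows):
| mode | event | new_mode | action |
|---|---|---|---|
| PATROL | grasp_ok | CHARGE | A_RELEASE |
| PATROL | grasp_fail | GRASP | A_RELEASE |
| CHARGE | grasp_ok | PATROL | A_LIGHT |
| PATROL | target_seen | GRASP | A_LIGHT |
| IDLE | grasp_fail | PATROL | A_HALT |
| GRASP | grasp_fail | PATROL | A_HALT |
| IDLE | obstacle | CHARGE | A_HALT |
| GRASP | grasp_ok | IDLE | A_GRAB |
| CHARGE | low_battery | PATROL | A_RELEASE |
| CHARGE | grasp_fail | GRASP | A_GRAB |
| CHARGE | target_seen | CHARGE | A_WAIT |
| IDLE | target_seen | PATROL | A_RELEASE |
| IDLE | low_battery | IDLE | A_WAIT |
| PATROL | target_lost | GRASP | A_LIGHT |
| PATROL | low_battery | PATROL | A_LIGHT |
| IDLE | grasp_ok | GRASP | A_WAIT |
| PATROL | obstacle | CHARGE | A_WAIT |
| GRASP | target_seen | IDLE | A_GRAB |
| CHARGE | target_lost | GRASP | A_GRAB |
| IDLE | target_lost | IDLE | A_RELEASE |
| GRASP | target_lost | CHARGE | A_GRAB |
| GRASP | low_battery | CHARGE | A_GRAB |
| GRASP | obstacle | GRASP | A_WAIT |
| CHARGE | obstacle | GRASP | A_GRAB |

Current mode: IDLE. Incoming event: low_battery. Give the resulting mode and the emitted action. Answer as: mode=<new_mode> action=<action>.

mode=IDLE action=A_WAIT

current mode = IDLE; filter table to that mode:
  (IDLE, grasp_fail) → (PATROL, A_HALT)
  (IDLE, obstacle) → (CHARGE, A_HALT)
  (IDLE, target_seen) → (PATROL, A_RELEASE)
  (IDLE, low_battery) → (IDLE, A_WAIT)  ← event matches
  (IDLE, grasp_ok) → (GRASP, A_WAIT)
  (IDLE, target_lost) → (IDLE, A_RELEASE)
event = low_battery selects (IDLE, A_WAIT)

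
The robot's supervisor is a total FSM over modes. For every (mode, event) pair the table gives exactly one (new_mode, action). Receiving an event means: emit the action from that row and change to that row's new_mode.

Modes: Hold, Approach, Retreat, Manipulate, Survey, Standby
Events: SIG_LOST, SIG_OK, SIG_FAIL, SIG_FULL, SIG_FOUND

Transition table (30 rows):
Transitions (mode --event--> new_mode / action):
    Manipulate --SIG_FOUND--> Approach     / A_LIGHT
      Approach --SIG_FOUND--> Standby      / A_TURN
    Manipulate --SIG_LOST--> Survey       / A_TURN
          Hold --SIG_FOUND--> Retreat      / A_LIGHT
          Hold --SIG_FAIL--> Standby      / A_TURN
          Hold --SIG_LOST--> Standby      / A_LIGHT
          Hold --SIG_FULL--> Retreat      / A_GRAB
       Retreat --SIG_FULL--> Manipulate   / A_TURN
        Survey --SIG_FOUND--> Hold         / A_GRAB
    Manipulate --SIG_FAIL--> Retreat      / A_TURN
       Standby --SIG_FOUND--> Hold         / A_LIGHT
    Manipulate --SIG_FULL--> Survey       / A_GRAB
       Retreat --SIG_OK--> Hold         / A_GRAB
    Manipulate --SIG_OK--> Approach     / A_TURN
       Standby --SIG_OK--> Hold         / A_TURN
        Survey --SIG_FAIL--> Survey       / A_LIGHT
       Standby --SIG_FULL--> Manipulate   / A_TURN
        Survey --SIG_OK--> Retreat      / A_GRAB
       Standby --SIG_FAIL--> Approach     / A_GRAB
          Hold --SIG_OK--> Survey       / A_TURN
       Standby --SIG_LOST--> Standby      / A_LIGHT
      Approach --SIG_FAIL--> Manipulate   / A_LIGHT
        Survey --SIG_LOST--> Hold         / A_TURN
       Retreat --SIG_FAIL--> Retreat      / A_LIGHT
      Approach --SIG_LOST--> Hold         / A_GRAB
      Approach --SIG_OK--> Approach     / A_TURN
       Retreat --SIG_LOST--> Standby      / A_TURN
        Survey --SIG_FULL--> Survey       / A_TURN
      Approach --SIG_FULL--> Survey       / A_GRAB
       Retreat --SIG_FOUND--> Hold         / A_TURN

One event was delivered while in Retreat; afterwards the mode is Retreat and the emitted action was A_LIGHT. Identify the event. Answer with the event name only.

try SIG_LOST: (Retreat, SIG_LOST) → (Standby, A_TURN)
try SIG_OK: (Retreat, SIG_OK) → (Hold, A_GRAB)
try SIG_FAIL: (Retreat, SIG_FAIL) → (Retreat, A_LIGHT)  ← matches
try SIG_FULL: (Retreat, SIG_FULL) → (Manipulate, A_TURN)
try SIG_FOUND: (Retreat, SIG_FOUND) → (Hold, A_TURN)

SIG_FAIL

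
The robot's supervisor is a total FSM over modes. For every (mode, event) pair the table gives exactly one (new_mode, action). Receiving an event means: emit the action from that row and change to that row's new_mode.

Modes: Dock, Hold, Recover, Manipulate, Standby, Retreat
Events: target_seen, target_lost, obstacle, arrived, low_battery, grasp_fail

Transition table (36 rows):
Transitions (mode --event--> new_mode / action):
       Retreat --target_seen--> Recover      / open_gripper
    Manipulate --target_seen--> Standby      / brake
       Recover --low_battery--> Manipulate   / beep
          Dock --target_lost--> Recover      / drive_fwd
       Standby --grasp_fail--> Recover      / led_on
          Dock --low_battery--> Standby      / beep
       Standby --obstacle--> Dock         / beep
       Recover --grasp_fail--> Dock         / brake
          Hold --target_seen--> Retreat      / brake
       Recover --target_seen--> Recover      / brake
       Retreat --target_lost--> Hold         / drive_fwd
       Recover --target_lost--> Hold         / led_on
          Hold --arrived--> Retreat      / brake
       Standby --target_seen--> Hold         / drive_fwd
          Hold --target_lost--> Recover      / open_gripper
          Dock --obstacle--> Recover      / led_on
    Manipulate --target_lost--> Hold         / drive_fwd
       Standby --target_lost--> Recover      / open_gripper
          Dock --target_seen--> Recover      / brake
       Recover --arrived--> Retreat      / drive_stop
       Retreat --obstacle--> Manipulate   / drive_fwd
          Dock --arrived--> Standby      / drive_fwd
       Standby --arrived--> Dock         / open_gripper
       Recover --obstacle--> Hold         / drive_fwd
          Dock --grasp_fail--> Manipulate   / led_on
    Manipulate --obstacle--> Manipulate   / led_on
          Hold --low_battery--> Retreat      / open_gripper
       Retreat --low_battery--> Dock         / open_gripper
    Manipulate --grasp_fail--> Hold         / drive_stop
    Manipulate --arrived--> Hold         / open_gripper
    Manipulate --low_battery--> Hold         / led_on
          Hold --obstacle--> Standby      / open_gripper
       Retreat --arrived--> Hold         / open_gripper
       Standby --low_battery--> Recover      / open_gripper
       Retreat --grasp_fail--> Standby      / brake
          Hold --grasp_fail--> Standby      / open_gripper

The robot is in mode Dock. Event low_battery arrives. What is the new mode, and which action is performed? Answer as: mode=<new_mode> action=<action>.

mode=Standby action=beep

current mode = Dock; filter table to that mode:
  (Dock, target_lost) → (Recover, drive_fwd)
  (Dock, low_battery) → (Standby, beep)  ← event matches
  (Dock, obstacle) → (Recover, led_on)
  (Dock, target_seen) → (Recover, brake)
  (Dock, arrived) → (Standby, drive_fwd)
  (Dock, grasp_fail) → (Manipulate, led_on)
event = low_battery selects (Standby, beep)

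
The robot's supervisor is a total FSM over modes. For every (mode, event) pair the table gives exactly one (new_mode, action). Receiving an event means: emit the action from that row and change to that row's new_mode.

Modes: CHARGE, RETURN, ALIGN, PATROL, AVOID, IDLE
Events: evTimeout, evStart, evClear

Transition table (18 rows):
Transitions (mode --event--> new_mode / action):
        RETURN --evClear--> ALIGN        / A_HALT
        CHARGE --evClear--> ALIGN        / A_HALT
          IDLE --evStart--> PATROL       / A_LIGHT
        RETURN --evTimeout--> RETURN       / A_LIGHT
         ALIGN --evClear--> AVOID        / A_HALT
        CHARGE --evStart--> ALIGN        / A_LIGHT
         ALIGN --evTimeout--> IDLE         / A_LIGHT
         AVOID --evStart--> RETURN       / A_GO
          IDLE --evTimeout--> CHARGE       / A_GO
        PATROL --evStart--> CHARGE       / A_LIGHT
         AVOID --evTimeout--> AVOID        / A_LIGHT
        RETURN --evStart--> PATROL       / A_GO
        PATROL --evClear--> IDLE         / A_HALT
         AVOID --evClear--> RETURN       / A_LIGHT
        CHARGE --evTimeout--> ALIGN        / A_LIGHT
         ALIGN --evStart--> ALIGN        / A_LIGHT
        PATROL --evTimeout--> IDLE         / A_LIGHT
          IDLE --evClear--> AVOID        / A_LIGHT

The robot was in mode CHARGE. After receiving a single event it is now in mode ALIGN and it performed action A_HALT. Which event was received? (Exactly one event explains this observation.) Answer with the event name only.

try evTimeout: (CHARGE, evTimeout) → (ALIGN, A_LIGHT)
try evStart: (CHARGE, evStart) → (ALIGN, A_LIGHT)
try evClear: (CHARGE, evClear) → (ALIGN, A_HALT)  ← matches

evClear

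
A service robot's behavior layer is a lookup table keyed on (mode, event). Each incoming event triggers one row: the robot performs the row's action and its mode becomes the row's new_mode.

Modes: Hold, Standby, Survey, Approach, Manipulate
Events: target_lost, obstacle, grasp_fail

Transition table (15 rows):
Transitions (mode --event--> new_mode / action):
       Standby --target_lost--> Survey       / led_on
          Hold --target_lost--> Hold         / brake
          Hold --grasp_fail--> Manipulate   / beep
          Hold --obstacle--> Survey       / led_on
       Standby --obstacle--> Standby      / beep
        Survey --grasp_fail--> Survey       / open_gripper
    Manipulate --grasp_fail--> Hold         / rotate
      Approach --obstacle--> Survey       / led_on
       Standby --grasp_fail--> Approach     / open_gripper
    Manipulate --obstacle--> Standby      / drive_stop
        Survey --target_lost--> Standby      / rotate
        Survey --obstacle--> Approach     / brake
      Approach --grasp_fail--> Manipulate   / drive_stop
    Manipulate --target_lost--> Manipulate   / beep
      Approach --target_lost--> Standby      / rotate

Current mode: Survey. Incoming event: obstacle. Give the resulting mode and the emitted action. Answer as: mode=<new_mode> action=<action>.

mode=Approach action=brake

current mode = Survey; filter table to that mode:
  (Survey, grasp_fail) → (Survey, open_gripper)
  (Survey, target_lost) → (Standby, rotate)
  (Survey, obstacle) → (Approach, brake)  ← event matches
event = obstacle selects (Approach, brake)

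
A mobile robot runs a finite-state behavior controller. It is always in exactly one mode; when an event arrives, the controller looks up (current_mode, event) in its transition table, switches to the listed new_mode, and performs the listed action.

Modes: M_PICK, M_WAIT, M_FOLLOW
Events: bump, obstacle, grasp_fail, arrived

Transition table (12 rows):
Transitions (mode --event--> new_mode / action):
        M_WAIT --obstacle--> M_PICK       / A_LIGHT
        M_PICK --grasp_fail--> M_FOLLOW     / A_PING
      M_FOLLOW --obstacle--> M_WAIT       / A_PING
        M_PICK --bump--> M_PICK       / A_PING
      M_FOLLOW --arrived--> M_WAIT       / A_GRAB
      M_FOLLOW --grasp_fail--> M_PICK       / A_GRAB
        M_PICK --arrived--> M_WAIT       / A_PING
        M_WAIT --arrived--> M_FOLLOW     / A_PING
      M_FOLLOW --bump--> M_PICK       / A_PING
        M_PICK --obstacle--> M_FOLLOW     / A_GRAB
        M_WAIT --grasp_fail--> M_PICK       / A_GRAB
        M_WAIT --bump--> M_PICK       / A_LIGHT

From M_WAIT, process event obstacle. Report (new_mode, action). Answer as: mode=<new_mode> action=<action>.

mode=M_PICK action=A_LIGHT

current mode = M_WAIT; filter table to that mode:
  (M_WAIT, obstacle) → (M_PICK, A_LIGHT)  ← event matches
  (M_WAIT, arrived) → (M_FOLLOW, A_PING)
  (M_WAIT, grasp_fail) → (M_PICK, A_GRAB)
  (M_WAIT, bump) → (M_PICK, A_LIGHT)
event = obstacle selects (M_PICK, A_LIGHT)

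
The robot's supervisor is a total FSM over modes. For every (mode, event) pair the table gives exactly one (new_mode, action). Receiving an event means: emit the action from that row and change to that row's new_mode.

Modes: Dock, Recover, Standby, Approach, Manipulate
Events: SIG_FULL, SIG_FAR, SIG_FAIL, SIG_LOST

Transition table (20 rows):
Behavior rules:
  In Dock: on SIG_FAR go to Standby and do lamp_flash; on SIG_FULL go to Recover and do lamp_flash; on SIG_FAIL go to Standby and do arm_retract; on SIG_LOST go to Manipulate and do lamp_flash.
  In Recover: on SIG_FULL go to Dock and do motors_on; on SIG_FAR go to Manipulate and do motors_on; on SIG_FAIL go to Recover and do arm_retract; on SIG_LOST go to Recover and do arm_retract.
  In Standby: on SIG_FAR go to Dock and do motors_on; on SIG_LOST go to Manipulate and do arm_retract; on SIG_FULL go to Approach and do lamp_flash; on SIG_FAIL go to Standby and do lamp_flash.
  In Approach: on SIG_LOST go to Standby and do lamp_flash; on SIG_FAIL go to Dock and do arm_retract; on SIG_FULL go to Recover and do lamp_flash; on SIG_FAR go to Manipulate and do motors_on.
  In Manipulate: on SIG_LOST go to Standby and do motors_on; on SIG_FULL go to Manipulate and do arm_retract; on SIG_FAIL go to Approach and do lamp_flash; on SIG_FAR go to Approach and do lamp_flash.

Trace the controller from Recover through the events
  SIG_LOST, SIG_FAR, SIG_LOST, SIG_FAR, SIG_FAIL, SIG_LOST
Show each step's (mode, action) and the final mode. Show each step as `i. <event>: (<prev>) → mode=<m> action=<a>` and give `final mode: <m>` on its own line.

1. SIG_LOST: (Recover) → mode=Recover action=arm_retract
2. SIG_FAR: (Recover) → mode=Manipulate action=motors_on
3. SIG_LOST: (Manipulate) → mode=Standby action=motors_on
4. SIG_FAR: (Standby) → mode=Dock action=motors_on
5. SIG_FAIL: (Dock) → mode=Standby action=arm_retract
6. SIG_LOST: (Standby) → mode=Manipulate action=arm_retract

final mode: Manipulate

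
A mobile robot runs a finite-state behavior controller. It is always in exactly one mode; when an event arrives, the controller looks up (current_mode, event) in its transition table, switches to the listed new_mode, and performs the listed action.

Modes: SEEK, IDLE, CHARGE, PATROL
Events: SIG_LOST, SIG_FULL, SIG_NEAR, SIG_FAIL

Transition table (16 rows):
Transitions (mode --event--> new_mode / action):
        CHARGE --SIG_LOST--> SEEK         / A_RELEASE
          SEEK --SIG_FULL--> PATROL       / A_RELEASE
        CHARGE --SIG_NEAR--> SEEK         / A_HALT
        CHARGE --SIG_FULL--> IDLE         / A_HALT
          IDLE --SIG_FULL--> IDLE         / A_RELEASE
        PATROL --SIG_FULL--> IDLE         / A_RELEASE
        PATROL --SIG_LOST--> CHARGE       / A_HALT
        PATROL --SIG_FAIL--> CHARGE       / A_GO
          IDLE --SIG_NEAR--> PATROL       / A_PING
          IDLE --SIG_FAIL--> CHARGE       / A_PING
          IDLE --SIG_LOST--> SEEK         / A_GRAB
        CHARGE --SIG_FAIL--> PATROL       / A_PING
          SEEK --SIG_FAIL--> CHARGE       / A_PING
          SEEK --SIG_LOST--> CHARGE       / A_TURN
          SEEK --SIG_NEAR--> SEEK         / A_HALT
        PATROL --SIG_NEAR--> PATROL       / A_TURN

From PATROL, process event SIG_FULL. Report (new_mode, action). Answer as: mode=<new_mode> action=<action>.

mode=IDLE action=A_RELEASE

current mode = PATROL; filter table to that mode:
  (PATROL, SIG_FULL) → (IDLE, A_RELEASE)  ← event matches
  (PATROL, SIG_LOST) → (CHARGE, A_HALT)
  (PATROL, SIG_FAIL) → (CHARGE, A_GO)
  (PATROL, SIG_NEAR) → (PATROL, A_TURN)
event = SIG_FULL selects (IDLE, A_RELEASE)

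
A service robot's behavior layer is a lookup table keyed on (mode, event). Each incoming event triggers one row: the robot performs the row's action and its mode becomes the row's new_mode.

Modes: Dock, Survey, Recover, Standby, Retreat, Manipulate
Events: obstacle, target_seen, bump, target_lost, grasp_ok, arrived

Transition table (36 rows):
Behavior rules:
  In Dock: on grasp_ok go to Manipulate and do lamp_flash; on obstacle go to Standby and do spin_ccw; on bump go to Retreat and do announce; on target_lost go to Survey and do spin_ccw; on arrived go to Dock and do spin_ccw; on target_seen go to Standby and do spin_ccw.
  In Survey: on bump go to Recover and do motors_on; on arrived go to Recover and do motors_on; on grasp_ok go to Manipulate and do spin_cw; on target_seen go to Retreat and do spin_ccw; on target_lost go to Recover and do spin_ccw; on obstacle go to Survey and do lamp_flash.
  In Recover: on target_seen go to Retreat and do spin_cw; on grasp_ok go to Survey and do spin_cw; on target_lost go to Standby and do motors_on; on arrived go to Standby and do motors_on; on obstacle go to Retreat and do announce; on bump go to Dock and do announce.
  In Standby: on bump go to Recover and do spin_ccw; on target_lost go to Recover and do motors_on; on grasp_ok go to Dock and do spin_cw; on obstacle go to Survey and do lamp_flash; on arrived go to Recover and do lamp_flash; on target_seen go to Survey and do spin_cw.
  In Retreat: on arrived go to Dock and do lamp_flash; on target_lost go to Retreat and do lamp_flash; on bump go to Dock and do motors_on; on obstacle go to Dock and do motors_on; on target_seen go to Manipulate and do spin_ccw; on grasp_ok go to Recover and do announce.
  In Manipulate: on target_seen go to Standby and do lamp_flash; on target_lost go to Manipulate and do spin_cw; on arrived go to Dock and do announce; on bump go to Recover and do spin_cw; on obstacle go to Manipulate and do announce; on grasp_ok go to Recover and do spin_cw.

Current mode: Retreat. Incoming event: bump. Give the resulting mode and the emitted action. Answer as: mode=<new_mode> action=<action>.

current mode = Retreat; filter table to that mode:
  (Retreat, arrived) → (Dock, lamp_flash)
  (Retreat, target_lost) → (Retreat, lamp_flash)
  (Retreat, bump) → (Dock, motors_on)  ← event matches
  (Retreat, obstacle) → (Dock, motors_on)
  (Retreat, target_seen) → (Manipulate, spin_ccw)
  (Retreat, grasp_ok) → (Recover, announce)
event = bump selects (Dock, motors_on)

mode=Dock action=motors_on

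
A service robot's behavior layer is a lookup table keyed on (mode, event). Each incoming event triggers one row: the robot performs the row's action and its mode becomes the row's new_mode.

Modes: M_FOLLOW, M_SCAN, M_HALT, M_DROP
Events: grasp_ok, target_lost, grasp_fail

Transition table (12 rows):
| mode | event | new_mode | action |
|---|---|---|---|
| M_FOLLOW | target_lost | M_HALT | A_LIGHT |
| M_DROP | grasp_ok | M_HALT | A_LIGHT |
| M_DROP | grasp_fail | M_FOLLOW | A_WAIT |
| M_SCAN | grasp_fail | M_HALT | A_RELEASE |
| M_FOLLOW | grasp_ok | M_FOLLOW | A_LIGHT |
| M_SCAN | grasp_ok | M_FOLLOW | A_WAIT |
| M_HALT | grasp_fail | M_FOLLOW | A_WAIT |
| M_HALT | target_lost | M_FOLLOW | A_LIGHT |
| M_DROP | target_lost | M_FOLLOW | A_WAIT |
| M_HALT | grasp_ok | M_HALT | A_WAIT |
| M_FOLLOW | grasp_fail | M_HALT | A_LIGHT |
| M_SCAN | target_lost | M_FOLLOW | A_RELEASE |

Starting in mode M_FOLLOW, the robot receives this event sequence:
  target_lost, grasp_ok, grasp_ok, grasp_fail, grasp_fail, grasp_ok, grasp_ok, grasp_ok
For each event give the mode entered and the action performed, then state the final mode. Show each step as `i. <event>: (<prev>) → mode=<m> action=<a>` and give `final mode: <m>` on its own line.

final mode: M_HALT

1. target_lost: (M_FOLLOW) → mode=M_HALT action=A_LIGHT
2. grasp_ok: (M_HALT) → mode=M_HALT action=A_WAIT
3. grasp_ok: (M_HALT) → mode=M_HALT action=A_WAIT
4. grasp_fail: (M_HALT) → mode=M_FOLLOW action=A_WAIT
5. grasp_fail: (M_FOLLOW) → mode=M_HALT action=A_LIGHT
6. grasp_ok: (M_HALT) → mode=M_HALT action=A_WAIT
7. grasp_ok: (M_HALT) → mode=M_HALT action=A_WAIT
8. grasp_ok: (M_HALT) → mode=M_HALT action=A_WAIT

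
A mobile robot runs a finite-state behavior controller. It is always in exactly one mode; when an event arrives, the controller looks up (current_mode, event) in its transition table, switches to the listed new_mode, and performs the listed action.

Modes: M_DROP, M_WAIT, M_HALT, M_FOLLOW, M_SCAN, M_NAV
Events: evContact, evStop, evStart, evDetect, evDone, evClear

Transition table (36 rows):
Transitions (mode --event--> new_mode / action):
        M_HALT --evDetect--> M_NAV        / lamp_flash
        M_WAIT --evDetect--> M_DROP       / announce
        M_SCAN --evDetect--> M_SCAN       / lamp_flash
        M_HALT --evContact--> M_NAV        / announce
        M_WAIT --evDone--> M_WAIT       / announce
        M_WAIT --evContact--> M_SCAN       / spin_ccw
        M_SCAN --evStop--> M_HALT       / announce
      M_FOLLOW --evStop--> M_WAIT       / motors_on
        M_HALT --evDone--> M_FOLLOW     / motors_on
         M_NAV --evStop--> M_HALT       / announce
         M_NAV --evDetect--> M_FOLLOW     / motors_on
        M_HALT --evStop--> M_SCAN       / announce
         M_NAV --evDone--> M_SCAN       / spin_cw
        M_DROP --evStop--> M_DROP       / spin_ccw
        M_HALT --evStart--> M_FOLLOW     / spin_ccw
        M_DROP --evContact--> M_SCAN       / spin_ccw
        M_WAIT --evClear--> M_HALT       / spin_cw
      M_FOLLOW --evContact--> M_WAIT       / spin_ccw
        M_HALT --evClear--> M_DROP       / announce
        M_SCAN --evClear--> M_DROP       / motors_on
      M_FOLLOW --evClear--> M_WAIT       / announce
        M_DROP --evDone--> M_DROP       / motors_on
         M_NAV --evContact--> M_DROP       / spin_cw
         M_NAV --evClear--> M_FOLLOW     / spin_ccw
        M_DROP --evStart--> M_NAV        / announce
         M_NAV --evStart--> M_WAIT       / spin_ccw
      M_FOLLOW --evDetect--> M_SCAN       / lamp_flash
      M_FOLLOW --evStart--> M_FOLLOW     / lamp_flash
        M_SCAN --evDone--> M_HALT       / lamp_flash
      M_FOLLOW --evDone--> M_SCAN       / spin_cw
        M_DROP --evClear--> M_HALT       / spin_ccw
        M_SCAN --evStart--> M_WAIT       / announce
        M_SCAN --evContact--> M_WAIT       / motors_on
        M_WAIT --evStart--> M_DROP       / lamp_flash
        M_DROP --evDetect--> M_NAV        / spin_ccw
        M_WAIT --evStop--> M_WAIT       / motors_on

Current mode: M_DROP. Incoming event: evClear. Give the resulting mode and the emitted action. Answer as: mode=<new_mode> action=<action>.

current mode = M_DROP; filter table to that mode:
  (M_DROP, evStop) → (M_DROP, spin_ccw)
  (M_DROP, evContact) → (M_SCAN, spin_ccw)
  (M_DROP, evDone) → (M_DROP, motors_on)
  (M_DROP, evStart) → (M_NAV, announce)
  (M_DROP, evClear) → (M_HALT, spin_ccw)  ← event matches
  (M_DROP, evDetect) → (M_NAV, spin_ccw)
event = evClear selects (M_HALT, spin_ccw)

mode=M_HALT action=spin_ccw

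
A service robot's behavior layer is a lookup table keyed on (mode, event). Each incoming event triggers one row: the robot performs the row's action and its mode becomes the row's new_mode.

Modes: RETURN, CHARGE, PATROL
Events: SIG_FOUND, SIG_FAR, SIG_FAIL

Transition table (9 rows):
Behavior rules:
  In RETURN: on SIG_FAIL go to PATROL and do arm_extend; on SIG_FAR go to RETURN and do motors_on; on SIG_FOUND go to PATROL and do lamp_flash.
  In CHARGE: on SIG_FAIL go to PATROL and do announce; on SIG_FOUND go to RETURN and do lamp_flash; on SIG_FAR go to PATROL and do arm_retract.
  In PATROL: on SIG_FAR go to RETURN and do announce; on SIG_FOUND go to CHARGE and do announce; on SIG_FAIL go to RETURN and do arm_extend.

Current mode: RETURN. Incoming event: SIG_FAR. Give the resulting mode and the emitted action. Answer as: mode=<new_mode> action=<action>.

current mode = RETURN; filter table to that mode:
  (RETURN, SIG_FAIL) → (PATROL, arm_extend)
  (RETURN, SIG_FAR) → (RETURN, motors_on)  ← event matches
  (RETURN, SIG_FOUND) → (PATROL, lamp_flash)
event = SIG_FAR selects (RETURN, motors_on)

mode=RETURN action=motors_on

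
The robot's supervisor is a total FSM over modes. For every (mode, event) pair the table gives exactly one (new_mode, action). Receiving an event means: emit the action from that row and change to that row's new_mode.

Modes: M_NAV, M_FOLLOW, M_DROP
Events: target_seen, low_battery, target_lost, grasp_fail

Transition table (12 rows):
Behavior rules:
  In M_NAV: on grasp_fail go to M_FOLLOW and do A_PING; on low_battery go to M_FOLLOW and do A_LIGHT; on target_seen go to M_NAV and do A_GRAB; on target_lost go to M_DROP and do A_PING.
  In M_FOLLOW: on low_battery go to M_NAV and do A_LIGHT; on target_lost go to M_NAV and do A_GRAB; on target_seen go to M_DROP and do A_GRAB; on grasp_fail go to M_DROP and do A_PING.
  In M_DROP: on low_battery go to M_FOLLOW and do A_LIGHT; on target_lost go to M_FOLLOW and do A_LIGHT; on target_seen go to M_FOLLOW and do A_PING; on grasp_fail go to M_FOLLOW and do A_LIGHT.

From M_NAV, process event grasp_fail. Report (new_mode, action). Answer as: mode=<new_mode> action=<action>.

current mode = M_NAV; filter table to that mode:
  (M_NAV, grasp_fail) → (M_FOLLOW, A_PING)  ← event matches
  (M_NAV, low_battery) → (M_FOLLOW, A_LIGHT)
  (M_NAV, target_seen) → (M_NAV, A_GRAB)
  (M_NAV, target_lost) → (M_DROP, A_PING)
event = grasp_fail selects (M_FOLLOW, A_PING)

mode=M_FOLLOW action=A_PING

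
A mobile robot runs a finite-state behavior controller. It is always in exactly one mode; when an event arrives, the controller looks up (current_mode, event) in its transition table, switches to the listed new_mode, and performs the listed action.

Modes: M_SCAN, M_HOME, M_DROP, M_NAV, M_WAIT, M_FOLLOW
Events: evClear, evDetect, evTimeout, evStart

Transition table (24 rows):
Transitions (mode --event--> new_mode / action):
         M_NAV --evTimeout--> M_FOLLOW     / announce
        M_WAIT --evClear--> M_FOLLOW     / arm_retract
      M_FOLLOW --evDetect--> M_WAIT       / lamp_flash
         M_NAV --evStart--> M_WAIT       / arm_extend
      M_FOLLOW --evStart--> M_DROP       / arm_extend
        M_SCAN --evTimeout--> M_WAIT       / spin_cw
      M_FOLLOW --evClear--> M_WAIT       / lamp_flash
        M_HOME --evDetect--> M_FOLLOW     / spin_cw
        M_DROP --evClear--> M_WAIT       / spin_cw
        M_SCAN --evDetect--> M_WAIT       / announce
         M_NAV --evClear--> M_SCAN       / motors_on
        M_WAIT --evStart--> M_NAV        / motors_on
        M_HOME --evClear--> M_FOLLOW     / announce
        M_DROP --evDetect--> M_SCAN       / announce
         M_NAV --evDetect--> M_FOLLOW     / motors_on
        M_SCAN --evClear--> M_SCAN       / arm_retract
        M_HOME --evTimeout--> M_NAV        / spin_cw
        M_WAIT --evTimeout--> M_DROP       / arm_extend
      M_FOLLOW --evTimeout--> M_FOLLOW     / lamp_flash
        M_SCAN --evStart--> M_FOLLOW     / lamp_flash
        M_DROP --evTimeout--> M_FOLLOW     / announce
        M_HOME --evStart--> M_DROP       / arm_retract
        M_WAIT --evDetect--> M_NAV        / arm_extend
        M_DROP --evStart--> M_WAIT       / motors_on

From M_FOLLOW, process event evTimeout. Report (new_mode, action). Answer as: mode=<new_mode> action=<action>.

mode=M_FOLLOW action=lamp_flash

current mode = M_FOLLOW; filter table to that mode:
  (M_FOLLOW, evDetect) → (M_WAIT, lamp_flash)
  (M_FOLLOW, evStart) → (M_DROP, arm_extend)
  (M_FOLLOW, evClear) → (M_WAIT, lamp_flash)
  (M_FOLLOW, evTimeout) → (M_FOLLOW, lamp_flash)  ← event matches
event = evTimeout selects (M_FOLLOW, lamp_flash)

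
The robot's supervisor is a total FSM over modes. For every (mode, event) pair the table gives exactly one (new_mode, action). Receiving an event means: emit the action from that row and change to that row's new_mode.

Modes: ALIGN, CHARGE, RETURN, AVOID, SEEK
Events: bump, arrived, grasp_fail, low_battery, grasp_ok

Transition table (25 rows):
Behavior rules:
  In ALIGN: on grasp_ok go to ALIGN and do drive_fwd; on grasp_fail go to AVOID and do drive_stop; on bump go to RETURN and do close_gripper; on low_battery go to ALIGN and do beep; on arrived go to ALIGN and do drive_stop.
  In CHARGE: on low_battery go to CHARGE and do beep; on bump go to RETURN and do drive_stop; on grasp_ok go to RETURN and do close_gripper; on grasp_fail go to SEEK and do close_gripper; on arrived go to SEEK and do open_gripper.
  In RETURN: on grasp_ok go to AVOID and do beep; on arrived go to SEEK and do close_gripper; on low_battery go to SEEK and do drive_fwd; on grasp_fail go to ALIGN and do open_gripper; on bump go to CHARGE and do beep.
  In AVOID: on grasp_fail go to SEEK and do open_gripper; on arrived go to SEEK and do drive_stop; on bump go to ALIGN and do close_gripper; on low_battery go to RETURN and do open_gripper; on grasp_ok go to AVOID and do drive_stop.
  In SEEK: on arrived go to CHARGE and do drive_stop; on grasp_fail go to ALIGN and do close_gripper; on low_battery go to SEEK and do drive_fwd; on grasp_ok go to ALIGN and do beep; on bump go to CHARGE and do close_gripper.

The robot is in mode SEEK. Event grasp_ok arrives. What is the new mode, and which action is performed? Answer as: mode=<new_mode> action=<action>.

current mode = SEEK; filter table to that mode:
  (SEEK, arrived) → (CHARGE, drive_stop)
  (SEEK, grasp_fail) → (ALIGN, close_gripper)
  (SEEK, low_battery) → (SEEK, drive_fwd)
  (SEEK, grasp_ok) → (ALIGN, beep)  ← event matches
  (SEEK, bump) → (CHARGE, close_gripper)
event = grasp_ok selects (ALIGN, beep)

mode=ALIGN action=beep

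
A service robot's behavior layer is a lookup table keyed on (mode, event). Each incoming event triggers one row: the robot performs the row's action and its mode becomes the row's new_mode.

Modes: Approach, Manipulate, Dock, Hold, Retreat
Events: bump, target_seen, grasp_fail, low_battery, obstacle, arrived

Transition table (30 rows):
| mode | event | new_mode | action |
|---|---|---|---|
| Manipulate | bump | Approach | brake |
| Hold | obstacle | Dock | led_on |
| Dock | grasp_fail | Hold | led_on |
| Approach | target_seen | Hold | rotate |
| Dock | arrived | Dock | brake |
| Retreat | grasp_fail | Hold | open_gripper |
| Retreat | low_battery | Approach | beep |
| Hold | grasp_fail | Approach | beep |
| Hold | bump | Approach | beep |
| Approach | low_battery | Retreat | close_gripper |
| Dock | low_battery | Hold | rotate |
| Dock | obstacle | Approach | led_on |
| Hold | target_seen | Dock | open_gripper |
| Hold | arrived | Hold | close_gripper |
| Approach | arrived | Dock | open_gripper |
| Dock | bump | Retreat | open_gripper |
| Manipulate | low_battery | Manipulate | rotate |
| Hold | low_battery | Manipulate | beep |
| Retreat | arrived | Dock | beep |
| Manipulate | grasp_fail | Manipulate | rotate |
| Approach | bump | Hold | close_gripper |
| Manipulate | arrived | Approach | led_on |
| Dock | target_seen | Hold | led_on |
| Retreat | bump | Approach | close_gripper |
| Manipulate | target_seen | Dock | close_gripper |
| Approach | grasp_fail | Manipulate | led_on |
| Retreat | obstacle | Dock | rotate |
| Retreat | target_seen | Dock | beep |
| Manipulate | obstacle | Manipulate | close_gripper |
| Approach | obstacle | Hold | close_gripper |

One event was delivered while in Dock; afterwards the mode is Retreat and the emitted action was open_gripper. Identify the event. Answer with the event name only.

bump

try bump: (Dock, bump) → (Retreat, open_gripper)  ← matches
try target_seen: (Dock, target_seen) → (Hold, led_on)
try grasp_fail: (Dock, grasp_fail) → (Hold, led_on)
try low_battery: (Dock, low_battery) → (Hold, rotate)
try obstacle: (Dock, obstacle) → (Approach, led_on)
try arrived: (Dock, arrived) → (Dock, brake)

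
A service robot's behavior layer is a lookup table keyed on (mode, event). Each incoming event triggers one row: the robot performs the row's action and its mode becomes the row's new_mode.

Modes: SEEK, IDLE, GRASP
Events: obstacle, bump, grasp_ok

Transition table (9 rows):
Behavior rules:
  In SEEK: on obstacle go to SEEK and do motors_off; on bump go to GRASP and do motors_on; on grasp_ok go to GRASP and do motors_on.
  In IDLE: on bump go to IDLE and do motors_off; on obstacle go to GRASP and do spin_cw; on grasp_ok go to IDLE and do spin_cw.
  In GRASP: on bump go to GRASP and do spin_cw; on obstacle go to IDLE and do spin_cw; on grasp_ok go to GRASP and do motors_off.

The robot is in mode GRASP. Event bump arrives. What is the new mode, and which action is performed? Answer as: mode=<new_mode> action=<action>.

current mode = GRASP; filter table to that mode:
  (GRASP, bump) → (GRASP, spin_cw)  ← event matches
  (GRASP, obstacle) → (IDLE, spin_cw)
  (GRASP, grasp_ok) → (GRASP, motors_off)
event = bump selects (GRASP, spin_cw)

mode=GRASP action=spin_cw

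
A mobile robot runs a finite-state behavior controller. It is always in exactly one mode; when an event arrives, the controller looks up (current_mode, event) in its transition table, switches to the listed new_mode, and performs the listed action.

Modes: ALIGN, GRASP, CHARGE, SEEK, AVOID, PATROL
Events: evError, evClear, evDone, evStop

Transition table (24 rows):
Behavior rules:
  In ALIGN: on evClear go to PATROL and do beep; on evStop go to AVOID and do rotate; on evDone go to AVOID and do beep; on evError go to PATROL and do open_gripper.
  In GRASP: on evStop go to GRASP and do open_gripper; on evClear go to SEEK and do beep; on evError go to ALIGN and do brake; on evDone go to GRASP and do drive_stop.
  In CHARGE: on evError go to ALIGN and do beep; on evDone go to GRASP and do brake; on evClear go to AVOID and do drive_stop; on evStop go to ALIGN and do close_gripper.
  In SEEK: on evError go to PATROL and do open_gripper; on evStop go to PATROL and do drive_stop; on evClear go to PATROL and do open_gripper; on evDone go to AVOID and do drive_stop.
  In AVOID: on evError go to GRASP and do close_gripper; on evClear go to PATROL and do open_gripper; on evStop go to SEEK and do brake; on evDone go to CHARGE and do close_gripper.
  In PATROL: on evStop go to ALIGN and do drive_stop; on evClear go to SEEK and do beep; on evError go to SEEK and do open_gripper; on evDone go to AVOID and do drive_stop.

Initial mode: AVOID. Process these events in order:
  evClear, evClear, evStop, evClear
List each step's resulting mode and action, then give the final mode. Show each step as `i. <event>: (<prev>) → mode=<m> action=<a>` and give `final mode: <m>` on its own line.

1. evClear: (AVOID) → mode=PATROL action=open_gripper
2. evClear: (PATROL) → mode=SEEK action=beep
3. evStop: (SEEK) → mode=PATROL action=drive_stop
4. evClear: (PATROL) → mode=SEEK action=beep

final mode: SEEK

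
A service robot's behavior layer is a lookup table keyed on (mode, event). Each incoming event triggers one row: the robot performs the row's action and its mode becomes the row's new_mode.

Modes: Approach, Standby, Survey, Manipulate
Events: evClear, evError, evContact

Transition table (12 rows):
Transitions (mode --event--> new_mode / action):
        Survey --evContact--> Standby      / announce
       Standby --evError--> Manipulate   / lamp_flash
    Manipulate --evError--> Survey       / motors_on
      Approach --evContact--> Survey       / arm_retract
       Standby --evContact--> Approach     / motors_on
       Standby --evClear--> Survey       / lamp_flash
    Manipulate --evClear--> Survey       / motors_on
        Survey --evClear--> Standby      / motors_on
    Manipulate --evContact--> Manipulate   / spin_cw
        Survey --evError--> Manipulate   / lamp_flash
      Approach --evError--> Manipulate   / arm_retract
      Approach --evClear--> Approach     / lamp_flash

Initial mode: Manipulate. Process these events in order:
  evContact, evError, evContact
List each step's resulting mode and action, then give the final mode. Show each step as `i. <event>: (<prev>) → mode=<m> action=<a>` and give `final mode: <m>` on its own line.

1. evContact: (Manipulate) → mode=Manipulate action=spin_cw
2. evError: (Manipulate) → mode=Survey action=motors_on
3. evContact: (Survey) → mode=Standby action=announce

final mode: Standby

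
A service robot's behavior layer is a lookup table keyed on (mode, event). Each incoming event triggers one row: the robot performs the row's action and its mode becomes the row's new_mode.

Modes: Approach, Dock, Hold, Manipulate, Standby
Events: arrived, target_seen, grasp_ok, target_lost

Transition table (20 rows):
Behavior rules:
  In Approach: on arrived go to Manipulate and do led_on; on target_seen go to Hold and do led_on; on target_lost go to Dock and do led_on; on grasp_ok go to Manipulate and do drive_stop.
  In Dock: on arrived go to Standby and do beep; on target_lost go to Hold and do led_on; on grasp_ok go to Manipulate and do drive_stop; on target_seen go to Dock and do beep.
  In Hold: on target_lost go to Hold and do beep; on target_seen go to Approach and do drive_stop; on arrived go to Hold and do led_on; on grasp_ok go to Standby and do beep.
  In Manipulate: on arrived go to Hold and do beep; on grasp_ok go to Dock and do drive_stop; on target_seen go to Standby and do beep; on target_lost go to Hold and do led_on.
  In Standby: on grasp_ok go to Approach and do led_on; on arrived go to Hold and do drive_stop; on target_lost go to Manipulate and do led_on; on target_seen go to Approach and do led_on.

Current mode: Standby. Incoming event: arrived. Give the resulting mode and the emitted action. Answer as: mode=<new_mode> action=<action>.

current mode = Standby; filter table to that mode:
  (Standby, grasp_ok) → (Approach, led_on)
  (Standby, arrived) → (Hold, drive_stop)  ← event matches
  (Standby, target_lost) → (Manipulate, led_on)
  (Standby, target_seen) → (Approach, led_on)
event = arrived selects (Hold, drive_stop)

mode=Hold action=drive_stop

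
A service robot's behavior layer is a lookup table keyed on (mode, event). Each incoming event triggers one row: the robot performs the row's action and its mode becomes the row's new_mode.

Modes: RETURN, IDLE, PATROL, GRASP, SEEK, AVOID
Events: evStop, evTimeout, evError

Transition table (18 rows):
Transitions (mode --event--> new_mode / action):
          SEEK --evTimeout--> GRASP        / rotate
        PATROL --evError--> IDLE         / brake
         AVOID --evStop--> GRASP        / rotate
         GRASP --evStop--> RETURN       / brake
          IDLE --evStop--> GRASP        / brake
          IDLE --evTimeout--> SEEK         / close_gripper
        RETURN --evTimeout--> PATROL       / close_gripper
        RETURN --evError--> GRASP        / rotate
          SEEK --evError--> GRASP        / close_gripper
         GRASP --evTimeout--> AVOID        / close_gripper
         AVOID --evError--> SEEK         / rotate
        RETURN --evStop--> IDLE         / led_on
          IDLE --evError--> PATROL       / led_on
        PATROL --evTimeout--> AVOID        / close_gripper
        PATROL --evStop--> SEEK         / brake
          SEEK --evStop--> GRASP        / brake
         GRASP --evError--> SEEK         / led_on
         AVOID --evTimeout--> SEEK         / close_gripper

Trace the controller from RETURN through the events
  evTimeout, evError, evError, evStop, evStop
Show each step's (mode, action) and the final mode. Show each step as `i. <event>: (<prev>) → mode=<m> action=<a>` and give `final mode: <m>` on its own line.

1. evTimeout: (RETURN) → mode=PATROL action=close_gripper
2. evError: (PATROL) → mode=IDLE action=brake
3. evError: (IDLE) → mode=PATROL action=led_on
4. evStop: (PATROL) → mode=SEEK action=brake
5. evStop: (SEEK) → mode=GRASP action=brake

final mode: GRASP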